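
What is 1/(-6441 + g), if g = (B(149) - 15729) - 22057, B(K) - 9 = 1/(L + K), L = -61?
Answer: -88/3891183 ≈ -2.2615e-5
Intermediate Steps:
B(K) = 9 + 1/(-61 + K)
g = -3324375/88 (g = ((-548 + 9*149)/(-61 + 149) - 15729) - 22057 = ((-548 + 1341)/88 - 15729) - 22057 = ((1/88)*793 - 15729) - 22057 = (793/88 - 15729) - 22057 = -1383359/88 - 22057 = -3324375/88 ≈ -37777.)
1/(-6441 + g) = 1/(-6441 - 3324375/88) = 1/(-3891183/88) = -88/3891183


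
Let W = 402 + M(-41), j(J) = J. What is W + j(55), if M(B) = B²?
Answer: 2138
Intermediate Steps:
W = 2083 (W = 402 + (-41)² = 402 + 1681 = 2083)
W + j(55) = 2083 + 55 = 2138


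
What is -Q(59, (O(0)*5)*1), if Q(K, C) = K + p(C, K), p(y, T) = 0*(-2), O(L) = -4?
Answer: -59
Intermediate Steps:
p(y, T) = 0
Q(K, C) = K (Q(K, C) = K + 0 = K)
-Q(59, (O(0)*5)*1) = -1*59 = -59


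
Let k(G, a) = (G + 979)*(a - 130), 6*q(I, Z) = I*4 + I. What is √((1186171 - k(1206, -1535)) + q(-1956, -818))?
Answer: √4822566 ≈ 2196.0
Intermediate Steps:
q(I, Z) = 5*I/6 (q(I, Z) = (I*4 + I)/6 = (4*I + I)/6 = (5*I)/6 = 5*I/6)
k(G, a) = (-130 + a)*(979 + G) (k(G, a) = (979 + G)*(-130 + a) = (-130 + a)*(979 + G))
√((1186171 - k(1206, -1535)) + q(-1956, -818)) = √((1186171 - (-127270 - 130*1206 + 979*(-1535) + 1206*(-1535))) + (⅚)*(-1956)) = √((1186171 - (-127270 - 156780 - 1502765 - 1851210)) - 1630) = √((1186171 - 1*(-3638025)) - 1630) = √((1186171 + 3638025) - 1630) = √(4824196 - 1630) = √4822566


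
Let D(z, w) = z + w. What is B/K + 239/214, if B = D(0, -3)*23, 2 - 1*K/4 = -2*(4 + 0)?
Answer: -2603/4280 ≈ -0.60818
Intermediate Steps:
K = 40 (K = 8 - (-8)*(4 + 0) = 8 - (-8)*4 = 8 - 4*(-8) = 8 + 32 = 40)
D(z, w) = w + z
B = -69 (B = (-3 + 0)*23 = -3*23 = -69)
B/K + 239/214 = -69/40 + 239/214 = -2603/4280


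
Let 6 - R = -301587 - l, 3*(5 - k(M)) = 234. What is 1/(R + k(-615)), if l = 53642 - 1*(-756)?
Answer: 1/355918 ≈ 2.8096e-6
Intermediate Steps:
k(M) = -73 (k(M) = 5 - 1/3*234 = 5 - 78 = -73)
l = 54398 (l = 53642 + 756 = 54398)
R = 355991 (R = 6 - (-301587 - 1*54398) = 6 - (-301587 - 54398) = 6 - 1*(-355985) = 6 + 355985 = 355991)
1/(R + k(-615)) = 1/(355991 - 73) = 1/355918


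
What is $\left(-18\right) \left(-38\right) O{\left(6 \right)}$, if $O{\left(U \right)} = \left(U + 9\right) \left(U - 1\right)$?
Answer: $51300$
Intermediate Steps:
$O{\left(U \right)} = \left(-1 + U\right) \left(9 + U\right)$ ($O{\left(U \right)} = \left(9 + U\right) \left(-1 + U\right) = \left(-1 + U\right) \left(9 + U\right)$)
$\left(-18\right) \left(-38\right) O{\left(6 \right)} = \left(-18\right) \left(-38\right) \left(-9 + 6^{2} + 8 \cdot 6\right) = 684 \left(-9 + 36 + 48\right) = 684 \cdot 75 = 51300$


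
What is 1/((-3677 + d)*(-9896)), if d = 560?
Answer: 1/30845832 ≈ 3.2419e-8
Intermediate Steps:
1/((-3677 + d)*(-9896)) = 1/((-3677 + 560)*(-9896)) = -1/9896/(-3117) = -1/3117*(-1/9896) = 1/30845832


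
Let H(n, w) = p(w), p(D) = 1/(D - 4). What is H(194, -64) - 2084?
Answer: -141713/68 ≈ -2084.0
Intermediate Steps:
p(D) = 1/(-4 + D)
H(n, w) = 1/(-4 + w)
H(194, -64) - 2084 = 1/(-4 - 64) - 2084 = 1/(-68) - 2084 = -1/68 - 2084 = -141713/68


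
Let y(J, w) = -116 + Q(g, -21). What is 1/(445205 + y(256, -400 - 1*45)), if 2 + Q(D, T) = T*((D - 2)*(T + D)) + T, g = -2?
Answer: 1/443134 ≈ 2.2567e-6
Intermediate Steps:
Q(D, T) = -2 + T + T*(-2 + D)*(D + T) (Q(D, T) = -2 + (T*((D - 2)*(T + D)) + T) = -2 + (T*((-2 + D)*(D + T)) + T) = -2 + (T*(-2 + D)*(D + T) + T) = -2 + (T + T*(-2 + D)*(D + T)) = -2 + T + T*(-2 + D)*(D + T))
y(J, w) = -2071 (y(J, w) = -116 + (-2 - 21 - 2*(-21)² - 2*(-21)² - 21*(-2)² - 2*(-2)*(-21)) = -116 + (-2 - 21 - 2*441 - 2*441 - 21*4 - 84) = -116 + (-2 - 21 - 882 - 882 - 84 - 84) = -116 - 1955 = -2071)
1/(445205 + y(256, -400 - 1*45)) = 1/(445205 - 2071) = 1/443134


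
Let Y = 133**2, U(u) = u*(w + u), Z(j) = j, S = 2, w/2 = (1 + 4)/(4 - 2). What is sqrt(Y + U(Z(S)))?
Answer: 3*sqrt(1967) ≈ 133.05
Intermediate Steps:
w = 5 (w = 2*((1 + 4)/(4 - 2)) = 2*(5/2) = 5)
U(u) = u*(5 + u)
Y = 17689
sqrt(Y + U(Z(S))) = sqrt(17689 + 2*(5 + 2)) = sqrt(17689 + 2*7) = sqrt(17689 + 14) = sqrt(17703) = 3*sqrt(1967)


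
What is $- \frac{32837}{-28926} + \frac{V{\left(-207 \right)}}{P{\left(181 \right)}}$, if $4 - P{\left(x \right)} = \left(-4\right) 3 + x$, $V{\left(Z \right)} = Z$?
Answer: $\frac{3801929}{1590930} \approx 2.3898$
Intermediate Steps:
$P{\left(x \right)} = 16 - x$ ($P{\left(x \right)} = 4 - \left(\left(-4\right) 3 + x\right) = 4 - \left(-12 + x\right) = 16 - x$)
$- \frac{32837}{-28926} + \frac{V{\left(-207 \right)}}{P{\left(181 \right)}} = - \frac{32837}{-28926} - \frac{207}{16 - 181} = \left(-32837\right) \left(- \frac{1}{28926}\right) - \frac{207}{16 - 181} = \frac{32837}{28926} - \frac{207}{-165} = \frac{32837}{28926} - - \frac{69}{55} = \frac{32837}{28926} + \frac{69}{55} = \frac{3801929}{1590930}$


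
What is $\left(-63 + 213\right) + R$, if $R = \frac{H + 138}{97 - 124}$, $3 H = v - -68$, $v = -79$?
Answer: $\frac{11747}{81} \approx 145.02$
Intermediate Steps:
$H = - \frac{11}{3}$ ($H = \frac{-79 - -68}{3} = \frac{-79 + 68}{3} = \frac{1}{3} \left(-11\right) = - \frac{11}{3} \approx -3.6667$)
$R = - \frac{403}{81}$ ($R = \frac{- \frac{11}{3} + 138}{97 - 124} = \frac{403}{3 \left(-27\right)} = \frac{403}{3} \left(- \frac{1}{27}\right) = - \frac{403}{81} \approx -4.9753$)
$\left(-63 + 213\right) + R = \left(-63 + 213\right) - \frac{403}{81} = 150 - \frac{403}{81} = \frac{11747}{81}$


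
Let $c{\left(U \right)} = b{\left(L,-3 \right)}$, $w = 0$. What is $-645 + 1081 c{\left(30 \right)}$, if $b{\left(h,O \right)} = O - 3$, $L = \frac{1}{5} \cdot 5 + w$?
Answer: $-7131$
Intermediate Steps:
$L = 1$ ($L = \frac{1}{5} \cdot 5 + 0 = 1 + 0 = 1$)
$b{\left(h,O \right)} = -3 + O$
$c{\left(U \right)} = -6$ ($c{\left(U \right)} = -3 - 3 = -6$)
$-645 + 1081 c{\left(30 \right)} = -645 + 1081 \left(-6\right) = -645 - 6486 = -7131$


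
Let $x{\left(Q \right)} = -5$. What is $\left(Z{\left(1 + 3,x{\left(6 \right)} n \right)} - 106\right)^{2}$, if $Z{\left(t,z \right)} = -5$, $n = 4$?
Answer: $12321$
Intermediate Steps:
$\left(Z{\left(1 + 3,x{\left(6 \right)} n \right)} - 106\right)^{2} = \left(-5 - 106\right)^{2} = \left(-111\right)^{2} = 12321$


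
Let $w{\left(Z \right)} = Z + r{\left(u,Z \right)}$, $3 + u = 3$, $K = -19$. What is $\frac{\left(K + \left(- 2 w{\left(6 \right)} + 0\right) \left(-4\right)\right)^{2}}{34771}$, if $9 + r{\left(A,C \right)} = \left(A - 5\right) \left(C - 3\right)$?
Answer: $\frac{26569}{34771} \approx 0.76411$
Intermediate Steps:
$u = 0$ ($u = -3 + 3 = 0$)
$r{\left(A,C \right)} = -9 + \left(-5 + A\right) \left(-3 + C\right)$ ($r{\left(A,C \right)} = -9 + \left(A - 5\right) \left(C - 3\right) = -9 + \left(-5 + A\right) \left(-3 + C\right)$)
$w{\left(Z \right)} = 6 - 4 Z$ ($w{\left(Z \right)} = Z + \left(6 - 5 Z - 0 + 0 Z\right) = Z + \left(6 - 5 Z + 0 + 0\right) = Z - \left(-6 + 5 Z\right) = 6 - 4 Z$)
$\frac{\left(K + \left(- 2 w{\left(6 \right)} + 0\right) \left(-4\right)\right)^{2}}{34771} = \frac{\left(-19 + \left(- 2 \left(6 - 24\right) + 0\right) \left(-4\right)\right)^{2}}{34771} = \left(-19 + \left(- 2 \left(6 - 24\right) + 0\right) \left(-4\right)\right)^{2} \cdot \frac{1}{34771} = \left(-19 + \left(\left(-2\right) \left(-18\right) + 0\right) \left(-4\right)\right)^{2} \cdot \frac{1}{34771} = \left(-19 + \left(36 + 0\right) \left(-4\right)\right)^{2} \cdot \frac{1}{34771} = \left(-19 + 36 \left(-4\right)\right)^{2} \cdot \frac{1}{34771} = \left(-19 - 144\right)^{2} \cdot \frac{1}{34771} = \left(-163\right)^{2} \cdot \frac{1}{34771} = 26569 \cdot \frac{1}{34771} = \frac{26569}{34771}$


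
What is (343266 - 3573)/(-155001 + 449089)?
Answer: 339693/294088 ≈ 1.1551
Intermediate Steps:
(343266 - 3573)/(-155001 + 449089) = 339693/294088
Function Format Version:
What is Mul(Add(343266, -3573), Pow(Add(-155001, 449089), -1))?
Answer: Rational(339693, 294088) ≈ 1.1551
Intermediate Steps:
Mul(Add(343266, -3573), Pow(Add(-155001, 449089), -1)) = Mul(339693, Pow(294088, -1)) = Mul(339693, Rational(1, 294088)) = Rational(339693, 294088)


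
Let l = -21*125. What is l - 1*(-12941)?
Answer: 10316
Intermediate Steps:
l = -2625
l - 1*(-12941) = -2625 - 1*(-12941) = -2625 + 12941 = 10316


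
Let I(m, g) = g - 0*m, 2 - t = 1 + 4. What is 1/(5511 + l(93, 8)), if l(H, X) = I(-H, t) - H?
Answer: 1/5415 ≈ 0.00018467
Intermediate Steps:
t = -3 (t = 2 - (1 + 4) = 2 - 1*5 = 2 - 5 = -3)
I(m, g) = g (I(m, g) = g - 1*0 = g + 0 = g)
l(H, X) = -3 - H
1/(5511 + l(93, 8)) = 1/(5511 + (-3 - 1*93)) = 1/(5511 + (-3 - 93)) = 1/(5511 - 96) = 1/5415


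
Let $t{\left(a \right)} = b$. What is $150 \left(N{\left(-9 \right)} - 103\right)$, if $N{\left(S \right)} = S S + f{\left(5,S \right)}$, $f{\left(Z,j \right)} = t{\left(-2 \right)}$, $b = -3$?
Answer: $-3750$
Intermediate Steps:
$t{\left(a \right)} = -3$
$f{\left(Z,j \right)} = -3$
$N{\left(S \right)} = -3 + S^{2}$ ($N{\left(S \right)} = S S - 3 = S^{2} - 3 = -3 + S^{2}$)
$150 \left(N{\left(-9 \right)} - 103\right) = 150 \left(\left(-3 + \left(-9\right)^{2}\right) - 103\right) = 150 \left(\left(-3 + 81\right) - 103\right) = 150 \left(78 - 103\right) = 150 \left(-25\right) = -3750$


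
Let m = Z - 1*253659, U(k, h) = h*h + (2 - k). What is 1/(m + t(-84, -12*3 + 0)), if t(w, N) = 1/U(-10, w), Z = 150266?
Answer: -7068/730781723 ≈ -9.6718e-6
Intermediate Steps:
U(k, h) = 2 + h**2 - k (U(k, h) = h**2 + (2 - k) = 2 + h**2 - k)
t(w, N) = 1/(12 + w**2) (t(w, N) = 1/(2 + w**2 - 1*(-10)) = 1/(2 + w**2 + 10) = 1/(12 + w**2))
m = -103393 (m = 150266 - 1*253659 = 150266 - 253659 = -103393)
1/(m + t(-84, -12*3 + 0)) = 1/(-103393 + 1/(12 + (-84)**2)) = 1/(-103393 + 1/(12 + 7056)) = 1/(-103393 + 1/7068) = 1/(-730781723/7068) = -7068/730781723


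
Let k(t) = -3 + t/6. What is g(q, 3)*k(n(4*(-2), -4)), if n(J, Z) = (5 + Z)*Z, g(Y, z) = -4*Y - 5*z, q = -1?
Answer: 121/3 ≈ 40.333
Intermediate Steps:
g(Y, z) = -5*z - 4*Y
n(J, Z) = Z*(5 + Z)
k(t) = -3 + t/6 (k(t) = -3 + t*(⅙) = -3 + t/6)
g(q, 3)*k(n(4*(-2), -4)) = (-5*3 - 4*(-1))*(-3 + (-4*(5 - 4))/6) = (-15 + 4)*(-3 + (-4*1)/6) = -11*(-3 + (⅙)*(-4)) = -11*(-3 - ⅔) = -11*(-11/3) = 121/3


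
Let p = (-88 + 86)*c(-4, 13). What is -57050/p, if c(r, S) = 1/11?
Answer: 313775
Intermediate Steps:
c(r, S) = 1/11
p = -2/11 (p = (-88 + 86)*(1/11) = -2*1/11 = -2/11 ≈ -0.18182)
-57050/p = -57050/(-2/11) = -57050*(-11/2) = 313775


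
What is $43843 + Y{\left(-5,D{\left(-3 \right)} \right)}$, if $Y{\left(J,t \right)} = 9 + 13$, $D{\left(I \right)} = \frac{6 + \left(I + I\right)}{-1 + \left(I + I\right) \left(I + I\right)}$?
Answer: $43865$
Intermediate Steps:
$D{\left(I \right)} = \frac{6 + 2 I}{-1 + 4 I^{2}}$ ($D{\left(I \right)} = \frac{6 + 2 I}{-1 + 2 I 2 I} = \frac{6 + 2 I}{-1 + 4 I^{2}}$)
$Y{\left(J,t \right)} = 22$
$43843 + Y{\left(-5,D{\left(-3 \right)} \right)} = 43843 + 22 = 43865$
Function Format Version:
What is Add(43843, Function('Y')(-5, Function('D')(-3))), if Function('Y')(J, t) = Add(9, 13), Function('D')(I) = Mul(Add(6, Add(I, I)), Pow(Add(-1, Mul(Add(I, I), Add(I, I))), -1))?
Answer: 43865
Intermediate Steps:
Function('D')(I) = Mul(Pow(Add(-1, Mul(4, Pow(I, 2))), -1), Add(6, Mul(2, I))) (Function('D')(I) = Mul(Add(6, Mul(2, I)), Pow(Add(-1, Mul(Mul(2, I), Mul(2, I))), -1)) = Mul(Add(6, Mul(2, I)), Pow(Add(-1, Mul(4, Pow(I, 2))), -1)) = Mul(Pow(Add(-1, Mul(4, Pow(I, 2))), -1), Add(6, Mul(2, I))))
Function('Y')(J, t) = 22
Add(43843, Function('Y')(-5, Function('D')(-3))) = Add(43843, 22) = 43865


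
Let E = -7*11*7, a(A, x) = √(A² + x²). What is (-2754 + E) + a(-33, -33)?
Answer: -3293 + 33*√2 ≈ -3246.3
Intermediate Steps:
E = -539 (E = -77*7 = -539)
(-2754 + E) + a(-33, -33) = (-2754 - 539) + √((-33)² + (-33)²) = -3293 + √(1089 + 1089) = -3293 + √2178 = -3293 + 33*√2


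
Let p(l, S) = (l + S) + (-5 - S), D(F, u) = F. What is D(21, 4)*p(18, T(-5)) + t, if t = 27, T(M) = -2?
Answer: 300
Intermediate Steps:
p(l, S) = -5 + l (p(l, S) = (S + l) + (-5 - S) = -5 + l)
D(21, 4)*p(18, T(-5)) + t = 21*(-5 + 18) + 27 = 21*13 + 27 = 273 + 27 = 300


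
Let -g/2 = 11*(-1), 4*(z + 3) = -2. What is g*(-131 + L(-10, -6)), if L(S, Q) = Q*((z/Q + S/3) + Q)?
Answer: -1727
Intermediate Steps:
z = -7/2 (z = -3 + (¼)*(-2) = -3 - ½ = -7/2 ≈ -3.5000)
g = 22 (g = -22*(-1) = -2*(-11) = 22)
L(S, Q) = Q*(Q - 7/(2*Q) + S/3) (L(S, Q) = Q*((-7/(2*Q) + S/3) + Q) = Q*(Q - 7/(2*Q) + S/3))
g*(-131 + L(-10, -6)) = 22*(-131 + (-7/2 + (-6)² + (⅓)*(-6)*(-10))) = 22*(-131 + (-7/2 + 36 + 20)) = 22*(-131 + 105/2) = 22*(-157/2) = -1727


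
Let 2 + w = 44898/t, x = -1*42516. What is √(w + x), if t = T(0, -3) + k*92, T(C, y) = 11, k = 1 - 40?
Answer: 2*I*√2776405058/511 ≈ 206.23*I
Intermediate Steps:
k = -39
t = -3577 (t = 11 - 39*92 = 11 - 3588 = -3577)
x = -42516
w = -7436/511 (w = -2 + 44898/(-3577) = -2 + 44898*(-1/3577) = -2 - 6414/511 = -7436/511 ≈ -14.552)
√(w + x) = √(-7436/511 - 42516) = √(-21733112/511) = 2*I*√2776405058/511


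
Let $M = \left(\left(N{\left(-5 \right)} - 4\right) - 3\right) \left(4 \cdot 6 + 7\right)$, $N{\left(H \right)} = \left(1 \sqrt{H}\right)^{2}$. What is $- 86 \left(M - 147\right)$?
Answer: $44634$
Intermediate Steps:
$N{\left(H \right)} = H$ ($N{\left(H \right)} = \left(\sqrt{H}\right)^{2} = H$)
$M = -372$ ($M = \left(\left(-5 - 4\right) - 3\right) \left(4 \cdot 6 + 7\right) = \left(-9 - 3\right) \left(24 + 7\right) = \left(-12\right) 31 = -372$)
$- 86 \left(M - 147\right) = - 86 \left(-372 - 147\right) = \left(-86\right) \left(-519\right) = 44634$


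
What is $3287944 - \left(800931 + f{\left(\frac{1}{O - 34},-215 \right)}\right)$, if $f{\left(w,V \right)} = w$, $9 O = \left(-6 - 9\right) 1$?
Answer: $\frac{266110394}{107} \approx 2.487 \cdot 10^{6}$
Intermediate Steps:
$O = - \frac{5}{3}$ ($O = \frac{\left(-6 - 9\right) 1}{9} = \frac{\left(-15\right) 1}{9} = \frac{1}{9} \left(-15\right) = - \frac{5}{3} \approx -1.6667$)
$3287944 - \left(800931 + f{\left(\frac{1}{O - 34},-215 \right)}\right) = 3287944 - \left(800931 + \frac{1}{- \frac{5}{3} - 34}\right) = 3287944 - \left(800931 + \frac{1}{- \frac{107}{3}}\right) = 3287944 - \left(800931 - \frac{3}{107}\right) = 3287944 - \frac{85699614}{107} = \frac{266110394}{107}$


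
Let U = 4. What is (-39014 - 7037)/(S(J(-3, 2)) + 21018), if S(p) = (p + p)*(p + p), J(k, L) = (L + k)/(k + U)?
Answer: -46051/21022 ≈ -2.1906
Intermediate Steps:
J(k, L) = (L + k)/(4 + k) (J(k, L) = (L + k)/(k + 4) = (L + k)/(4 + k))
S(p) = 4*p² (S(p) = (2*p)*(2*p) = 4*p²)
(-39014 - 7037)/(S(J(-3, 2)) + 21018) = (-39014 - 7037)/(4*((2 - 3)/(4 - 3))² + 21018) = -46051/(4*(-1/1)² + 21018) = -46051/(4*(1*(-1))² + 21018) = -46051/(4*(-1)² + 21018) = -46051/(4*1 + 21018) = -46051/(4 + 21018) = -46051/21022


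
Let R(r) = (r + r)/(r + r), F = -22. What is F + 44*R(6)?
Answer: 22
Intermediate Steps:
R(r) = 1 (R(r) = (2*r)/((2*r)) = (2*r)*(1/(2*r)) = 1)
F + 44*R(6) = -22 + 44*1 = -22 + 44 = 22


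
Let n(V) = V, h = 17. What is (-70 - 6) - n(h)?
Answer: -93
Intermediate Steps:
(-70 - 6) - n(h) = (-70 - 6) - 1*17 = -76 - 17 = -93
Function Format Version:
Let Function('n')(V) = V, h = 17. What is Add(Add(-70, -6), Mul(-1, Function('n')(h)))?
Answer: -93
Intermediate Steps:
Add(Add(-70, -6), Mul(-1, Function('n')(h))) = Add(Add(-70, -6), Mul(-1, 17)) = Add(-76, -17) = -93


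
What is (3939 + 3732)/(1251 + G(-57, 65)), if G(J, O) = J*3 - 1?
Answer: 7671/1079 ≈ 7.1094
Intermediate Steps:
G(J, O) = -1 + 3*J (G(J, O) = 3*J - 1 = -1 + 3*J)
(3939 + 3732)/(1251 + G(-57, 65)) = (3939 + 3732)/(1251 + (-1 + 3*(-57))) = 7671/(1251 + (-1 - 171)) = 7671/(1251 - 172) = 7671/1079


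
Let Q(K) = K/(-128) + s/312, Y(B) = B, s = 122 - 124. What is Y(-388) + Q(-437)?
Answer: -1919885/4992 ≈ -384.59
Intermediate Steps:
s = -2
Q(K) = -1/156 - K/128 (Q(K) = K/(-128) - 2/312 = K*(-1/128) - 2*1/312 = -K/128 - 1/156 = -1/156 - K/128)
Y(-388) + Q(-437) = -388 + (-1/156 - 1/128*(-437)) = -388 + (-1/156 + 437/128) = -388 + 17011/4992 = -1919885/4992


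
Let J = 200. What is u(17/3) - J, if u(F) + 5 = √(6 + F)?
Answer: -205 + √105/3 ≈ -201.58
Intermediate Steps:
u(F) = -5 + √(6 + F)
u(17/3) - J = (-5 + √(6 + 17/3)) - 1*200 = (-5 + √(6 + 17*(⅓))) - 200 = (-5 + √(6 + 17/3)) - 200 = (-5 + √(35/3)) - 200 = (-5 + √105/3) - 200 = -205 + √105/3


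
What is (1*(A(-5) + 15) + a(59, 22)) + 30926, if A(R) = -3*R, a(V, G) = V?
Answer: 31015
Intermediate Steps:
(1*(A(-5) + 15) + a(59, 22)) + 30926 = (1*(-3*(-5) + 15) + 59) + 30926 = (1*(15 + 15) + 59) + 30926 = (1*30 + 59) + 30926 = (30 + 59) + 30926 = 89 + 30926 = 31015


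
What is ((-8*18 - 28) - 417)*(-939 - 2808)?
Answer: 2206983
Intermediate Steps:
((-8*18 - 28) - 417)*(-939 - 2808) = ((-144 - 28) - 417)*(-3747) = (-172 - 417)*(-3747) = -589*(-3747) = 2206983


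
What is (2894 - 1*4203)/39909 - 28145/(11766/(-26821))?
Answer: 189474041429/2953266 ≈ 64157.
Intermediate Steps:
(2894 - 1*4203)/39909 - 28145/(11766/(-26821)) = (2894 - 4203)*(1/39909) - 28145/(11766*(-1/26821)) = -1309*1/39909 - 28145/(-11766/26821) = -1309/39909 - 28145*(-26821/11766) = -1309/39909 + 754877045/11766 = 189474041429/2953266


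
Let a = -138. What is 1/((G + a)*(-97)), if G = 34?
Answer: 1/10088 ≈ 9.9128e-5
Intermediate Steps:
1/((G + a)*(-97)) = 1/((34 - 138)*(-97)) = 1/(-104*(-97)) = 1/10088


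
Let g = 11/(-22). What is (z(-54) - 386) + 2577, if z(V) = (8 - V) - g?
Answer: 4507/2 ≈ 2253.5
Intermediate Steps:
g = -1/2 (g = 11*(-1/22) = -1/2 ≈ -0.50000)
z(V) = 17/2 - V (z(V) = (8 - V) - 1*(-1/2) = (8 - V) + 1/2 = 17/2 - V)
(z(-54) - 386) + 2577 = ((17/2 - 1*(-54)) - 386) + 2577 = ((17/2 + 54) - 386) + 2577 = (125/2 - 386) + 2577 = -647/2 + 2577 = 4507/2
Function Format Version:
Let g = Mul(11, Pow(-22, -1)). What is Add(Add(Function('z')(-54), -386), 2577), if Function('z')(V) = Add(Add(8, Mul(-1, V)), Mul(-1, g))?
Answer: Rational(4507, 2) ≈ 2253.5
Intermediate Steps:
g = Rational(-1, 2) (g = Mul(11, Rational(-1, 22)) = Rational(-1, 2) ≈ -0.50000)
Function('z')(V) = Add(Rational(17, 2), Mul(-1, V)) (Function('z')(V) = Add(Add(8, Mul(-1, V)), Mul(-1, Rational(-1, 2))) = Add(Add(8, Mul(-1, V)), Rational(1, 2)) = Add(Rational(17, 2), Mul(-1, V)))
Add(Add(Function('z')(-54), -386), 2577) = Add(Add(Add(Rational(17, 2), Mul(-1, -54)), -386), 2577) = Add(Add(Add(Rational(17, 2), 54), -386), 2577) = Add(Add(Rational(125, 2), -386), 2577) = Add(Rational(-647, 2), 2577) = Rational(4507, 2)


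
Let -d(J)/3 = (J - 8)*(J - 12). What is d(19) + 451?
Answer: 220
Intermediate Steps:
d(J) = -3*(-12 + J)*(-8 + J) (d(J) = -3*(J - 8)*(J - 12) = -3*(-8 + J)*(-12 + J) = -3*(-12 + J)*(-8 + J))
d(19) + 451 = (-288 - 3*19² + 60*19) + 451 = (-288 - 3*361 + 1140) + 451 = (-288 - 1083 + 1140) + 451 = -231 + 451 = 220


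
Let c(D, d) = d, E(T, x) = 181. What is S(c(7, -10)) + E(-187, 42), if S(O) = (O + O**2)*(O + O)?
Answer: -1619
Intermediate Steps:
S(O) = 2*O*(O + O**2) (S(O) = (O + O**2)*(2*O) = 2*O*(O + O**2))
S(c(7, -10)) + E(-187, 42) = 2*(-10)**2*(1 - 10) + 181 = 2*100*(-9) + 181 = -1800 + 181 = -1619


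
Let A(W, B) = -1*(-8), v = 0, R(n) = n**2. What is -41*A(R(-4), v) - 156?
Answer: -484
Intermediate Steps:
A(W, B) = 8
-41*A(R(-4), v) - 156 = -41*8 - 156 = -328 - 156 = -484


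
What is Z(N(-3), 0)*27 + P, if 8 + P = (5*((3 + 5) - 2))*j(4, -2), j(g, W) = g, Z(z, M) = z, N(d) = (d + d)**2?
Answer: 1084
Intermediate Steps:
N(d) = 4*d**2 (N(d) = (2*d)**2 = 4*d**2)
P = 112 (P = -8 + (5*((3 + 5) - 2))*4 = -8 + (5*(8 - 2))*4 = -8 + (5*6)*4 = -8 + 30*4 = -8 + 120 = 112)
Z(N(-3), 0)*27 + P = (4*(-3)**2)*27 + 112 = (4*9)*27 + 112 = 36*27 + 112 = 972 + 112 = 1084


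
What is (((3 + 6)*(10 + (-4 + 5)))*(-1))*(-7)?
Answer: 693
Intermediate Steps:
(((3 + 6)*(10 + (-4 + 5)))*(-1))*(-7) = ((9*(10 + 1))*(-1))*(-7) = ((9*11)*(-1))*(-7) = (99*(-1))*(-7) = -99*(-7) = 693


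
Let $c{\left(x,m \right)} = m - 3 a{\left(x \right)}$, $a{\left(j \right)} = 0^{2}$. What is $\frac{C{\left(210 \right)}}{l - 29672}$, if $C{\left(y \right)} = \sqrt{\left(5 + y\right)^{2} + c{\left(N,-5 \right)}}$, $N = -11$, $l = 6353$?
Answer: $- \frac{2 \sqrt{11555}}{23319} \approx -0.0092195$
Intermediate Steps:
$a{\left(j \right)} = 0$
$c{\left(x,m \right)} = m$ ($c{\left(x,m \right)} = m - 0 = m + 0 = m$)
$C{\left(y \right)} = \sqrt{-5 + \left(5 + y\right)^{2}}$ ($C{\left(y \right)} = \sqrt{\left(5 + y\right)^{2} - 5} = \sqrt{-5 + \left(5 + y\right)^{2}}$)
$\frac{C{\left(210 \right)}}{l - 29672} = \frac{\sqrt{-5 + \left(5 + 210\right)^{2}}}{6353 - 29672} = \frac{\sqrt{-5 + 215^{2}}}{6353 - 29672} = \frac{\sqrt{-5 + 46225}}{-23319} = \sqrt{46220} \left(- \frac{1}{23319}\right) = 2 \sqrt{11555} \left(- \frac{1}{23319}\right) = - \frac{2 \sqrt{11555}}{23319}$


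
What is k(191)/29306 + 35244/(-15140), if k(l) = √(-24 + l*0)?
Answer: -8811/3785 + I*√6/14653 ≈ -2.3279 + 0.00016717*I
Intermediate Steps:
k(l) = 2*I*√6 (k(l) = √(-24 + 0) = √(-24) = 2*I*√6)
k(191)/29306 + 35244/(-15140) = (2*I*√6)/29306 + 35244/(-15140) = (2*I*√6)*(1/29306) + 35244*(-1/15140) = I*√6/14653 - 8811/3785 = -8811/3785 + I*√6/14653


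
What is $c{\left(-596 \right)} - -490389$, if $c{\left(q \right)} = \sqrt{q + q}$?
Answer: $490389 + 2 i \sqrt{298} \approx 4.9039 \cdot 10^{5} + 34.525 i$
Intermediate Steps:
$c{\left(q \right)} = \sqrt{2} \sqrt{q}$ ($c{\left(q \right)} = \sqrt{2 q} = \sqrt{2} \sqrt{q}$)
$c{\left(-596 \right)} - -490389 = \sqrt{2} \sqrt{-596} - -490389 = \sqrt{2} \cdot 2 i \sqrt{149} + 490389 = 2 i \sqrt{298} + 490389 = 490389 + 2 i \sqrt{298}$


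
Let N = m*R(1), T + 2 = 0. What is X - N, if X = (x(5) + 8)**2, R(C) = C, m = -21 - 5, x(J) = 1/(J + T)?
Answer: 859/9 ≈ 95.444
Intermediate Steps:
T = -2 (T = -2 + 0 = -2)
x(J) = 1/(-2 + J) (x(J) = 1/(J - 2) = 1/(-2 + J))
m = -26
X = 625/9 (X = (1/(-2 + 5) + 8)**2 = (1/3 + 8)**2 = (25/3)**2 = 625/9 ≈ 69.444)
N = -26 (N = -26*1 = -26)
X - N = 625/9 - 1*(-26) = 625/9 + 26 = 859/9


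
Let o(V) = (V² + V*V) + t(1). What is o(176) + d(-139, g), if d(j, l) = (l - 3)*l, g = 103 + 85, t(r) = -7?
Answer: 96725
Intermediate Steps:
o(V) = -7 + 2*V² (o(V) = (V² + V*V) - 7 = (V² + V²) - 7 = 2*V² - 7 = -7 + 2*V²)
g = 188
d(j, l) = l*(-3 + l) (d(j, l) = (-3 + l)*l = l*(-3 + l))
o(176) + d(-139, g) = (-7 + 2*176²) + 188*(-3 + 188) = (-7 + 2*30976) + 188*185 = (-7 + 61952) + 34780 = 61945 + 34780 = 96725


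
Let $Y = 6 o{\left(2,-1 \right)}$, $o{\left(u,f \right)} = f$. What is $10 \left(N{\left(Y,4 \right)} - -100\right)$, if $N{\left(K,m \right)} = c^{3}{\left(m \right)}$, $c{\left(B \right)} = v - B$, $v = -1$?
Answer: $-250$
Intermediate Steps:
$c{\left(B \right)} = -1 - B$
$Y = -6$ ($Y = 6 \left(-1\right) = -6$)
$N{\left(K,m \right)} = \left(-1 - m\right)^{3}$
$10 \left(N{\left(Y,4 \right)} - -100\right) = 10 \left(- \left(1 + 4\right)^{3} - -100\right) = 10 \left(- 5^{3} + 100\right) = 10 \left(\left(-1\right) 125 + 100\right) = 10 \left(-125 + 100\right) = 10 \left(-25\right) = -250$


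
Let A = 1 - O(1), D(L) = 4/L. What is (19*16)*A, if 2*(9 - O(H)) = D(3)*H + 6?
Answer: -3952/3 ≈ -1317.3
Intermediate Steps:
O(H) = 6 - 2*H/3 (O(H) = 9 - ((4/3)*H + 6)/2 = 9 - ((4*(⅓))*H + 6)/2 = 9 - (4*H/3 + 6)/2 = 9 - (6 + 4*H/3)/2 = 9 + (-3 - 2*H/3) = 6 - 2*H/3)
A = -13/3 (A = 1 - (6 - ⅔*1) = 1 - (6 - ⅔) = 1 - 1*16/3 = 1 - 16/3 = -13/3 ≈ -4.3333)
(19*16)*A = (19*16)*(-13/3) = 304*(-13/3) = -3952/3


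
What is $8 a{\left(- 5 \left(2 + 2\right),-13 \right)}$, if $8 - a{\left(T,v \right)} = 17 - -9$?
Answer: $-144$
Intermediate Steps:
$a{\left(T,v \right)} = -18$ ($a{\left(T,v \right)} = 8 - \left(17 - -9\right) = 8 - \left(17 + 9\right) = 8 - 26 = -18$)
$8 a{\left(- 5 \left(2 + 2\right),-13 \right)} = 8 \left(-18\right) = -144$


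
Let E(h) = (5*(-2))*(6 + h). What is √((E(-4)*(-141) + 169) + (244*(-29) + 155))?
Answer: 2*I*√983 ≈ 62.706*I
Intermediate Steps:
E(h) = -60 - 10*h (E(h) = -10*(6 + h) = -60 - 10*h)
√((E(-4)*(-141) + 169) + (244*(-29) + 155)) = √(((-60 - 10*(-4))*(-141) + 169) + (244*(-29) + 155)) = √(((-60 + 40)*(-141) + 169) + (-7076 + 155)) = √((-20*(-141) + 169) - 6921) = √((2820 + 169) - 6921) = √(2989 - 6921) = √(-3932) = 2*I*√983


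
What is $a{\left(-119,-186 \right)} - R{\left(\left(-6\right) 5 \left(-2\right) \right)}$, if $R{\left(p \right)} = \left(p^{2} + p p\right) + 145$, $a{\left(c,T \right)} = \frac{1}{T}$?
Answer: $- \frac{1366171}{186} \approx -7345.0$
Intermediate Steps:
$R{\left(p \right)} = 145 + 2 p^{2}$ ($R{\left(p \right)} = \left(p^{2} + p^{2}\right) + 145 = 2 p^{2} + 145 = 145 + 2 p^{2}$)
$a{\left(-119,-186 \right)} - R{\left(\left(-6\right) 5 \left(-2\right) \right)} = \frac{1}{-186} - \left(145 + 2 \left(\left(-6\right) 5 \left(-2\right)\right)^{2}\right) = - \frac{1}{186} - \left(145 + 2 \left(\left(-30\right) \left(-2\right)\right)^{2}\right) = - \frac{1}{186} - \left(145 + 2 \cdot 60^{2}\right) = - \frac{1}{186} - \left(145 + 2 \cdot 3600\right) = - \frac{1}{186} - \left(145 + 7200\right) = - \frac{1}{186} - 7345 = - \frac{1366171}{186}$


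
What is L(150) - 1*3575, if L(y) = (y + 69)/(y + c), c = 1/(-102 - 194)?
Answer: -158661601/44399 ≈ -3573.5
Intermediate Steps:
c = -1/296 (c = 1/(-296) = -1/296 ≈ -0.0033784)
L(y) = (69 + y)/(-1/296 + y) (L(y) = (y + 69)/(y - 1/296) = (69 + y)/(-1/296 + y))
L(150) - 1*3575 = 296*(69 + 150)/(-1 + 296*150) - 1*3575 = 296*219/(-1 + 44400) - 3575 = 296*219/44399 - 3575 = 296*(1/44399)*219 - 3575 = 64824/44399 - 3575 = -158661601/44399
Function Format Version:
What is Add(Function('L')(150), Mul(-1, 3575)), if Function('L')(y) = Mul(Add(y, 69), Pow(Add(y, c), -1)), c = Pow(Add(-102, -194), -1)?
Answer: Rational(-158661601, 44399) ≈ -3573.5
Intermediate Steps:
c = Rational(-1, 296) (c = Pow(-296, -1) = Rational(-1, 296) ≈ -0.0033784)
Function('L')(y) = Mul(Pow(Add(Rational(-1, 296), y), -1), Add(69, y)) (Function('L')(y) = Mul(Add(y, 69), Pow(Add(y, Rational(-1, 296)), -1)) = Mul(Add(69, y), Pow(Add(Rational(-1, 296), y), -1)) = Mul(Pow(Add(Rational(-1, 296), y), -1), Add(69, y)))
Add(Function('L')(150), Mul(-1, 3575)) = Add(Mul(296, Pow(Add(-1, Mul(296, 150)), -1), Add(69, 150)), Mul(-1, 3575)) = Add(Mul(296, Pow(Add(-1, 44400), -1), 219), -3575) = Add(Mul(296, Pow(44399, -1), 219), -3575) = Add(Mul(296, Rational(1, 44399), 219), -3575) = Add(Rational(64824, 44399), -3575) = Rational(-158661601, 44399)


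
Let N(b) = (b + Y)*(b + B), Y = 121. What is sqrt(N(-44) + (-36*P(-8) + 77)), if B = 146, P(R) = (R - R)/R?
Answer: sqrt(7931) ≈ 89.056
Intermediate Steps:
P(R) = 0 (P(R) = 0/R = 0)
N(b) = (121 + b)*(146 + b) (N(b) = (b + 121)*(b + 146) = (121 + b)*(146 + b))
sqrt(N(-44) + (-36*P(-8) + 77)) = sqrt((17666 + (-44)**2 + 267*(-44)) + (-36*0 + 77)) = sqrt((17666 + 1936 - 11748) + (0 + 77)) = sqrt(7854 + 77) = sqrt(7931)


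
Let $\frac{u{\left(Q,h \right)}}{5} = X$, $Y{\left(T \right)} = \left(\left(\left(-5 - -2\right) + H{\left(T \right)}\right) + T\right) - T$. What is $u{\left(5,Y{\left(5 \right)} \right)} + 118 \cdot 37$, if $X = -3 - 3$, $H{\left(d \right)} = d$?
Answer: $4336$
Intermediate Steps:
$Y{\left(T \right)} = -3 + T$ ($Y{\left(T \right)} = \left(\left(\left(-5 - -2\right) + T\right) + T\right) - T = \left(\left(\left(-5 + 2\right) + T\right) + T\right) - T = \left(\left(-3 + T\right) + T\right) - T = \left(-3 + 2 T\right) - T = -3 + T$)
$X = -6$
$u{\left(Q,h \right)} = -30$ ($u{\left(Q,h \right)} = 5 \left(-6\right) = -30$)
$u{\left(5,Y{\left(5 \right)} \right)} + 118 \cdot 37 = -30 + 118 \cdot 37 = -30 + 4366 = 4336$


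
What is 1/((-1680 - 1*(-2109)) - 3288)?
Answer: -1/2859 ≈ -0.00034977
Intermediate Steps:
1/((-1680 - 1*(-2109)) - 3288) = 1/((-1680 + 2109) - 3288) = 1/(429 - 3288) = 1/(-2859) = -1/2859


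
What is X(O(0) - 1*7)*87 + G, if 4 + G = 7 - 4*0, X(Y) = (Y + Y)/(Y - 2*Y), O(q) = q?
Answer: -171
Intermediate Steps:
X(Y) = -2 (X(Y) = (2*Y)/((-Y)) = (2*Y)*(-1/Y) = -2)
G = 3 (G = -4 + (7 - 4*0) = -4 + (7 + 0) = -4 + 7 = 3)
X(O(0) - 1*7)*87 + G = -2*87 + 3 = -174 + 3 = -171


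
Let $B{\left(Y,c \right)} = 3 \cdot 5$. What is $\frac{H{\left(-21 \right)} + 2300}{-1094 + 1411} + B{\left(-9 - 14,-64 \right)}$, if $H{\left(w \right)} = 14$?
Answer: $\frac{7069}{317} \approx 22.3$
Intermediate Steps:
$B{\left(Y,c \right)} = 15$
$\frac{H{\left(-21 \right)} + 2300}{-1094 + 1411} + B{\left(-9 - 14,-64 \right)} = \frac{14 + 2300}{-1094 + 1411} + 15 = \frac{2314}{317} + 15 = \frac{7069}{317}$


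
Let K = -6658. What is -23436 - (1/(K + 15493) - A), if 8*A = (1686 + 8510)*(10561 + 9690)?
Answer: 455646810043/17670 ≈ 2.5786e+7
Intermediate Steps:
A = 51619799/2 (A = ((1686 + 8510)*(10561 + 9690))/8 = (10196*20251)/8 = (⅛)*206479196 = 51619799/2 ≈ 2.5810e+7)
-23436 - (1/(K + 15493) - A) = -23436 - (1/(-6658 + 15493) - 1*51619799/2) = -23436 - (1/8835 - 51619799/2) = -23436 - 1*(-456060924163/17670) = -23436 + 456060924163/17670 = 455646810043/17670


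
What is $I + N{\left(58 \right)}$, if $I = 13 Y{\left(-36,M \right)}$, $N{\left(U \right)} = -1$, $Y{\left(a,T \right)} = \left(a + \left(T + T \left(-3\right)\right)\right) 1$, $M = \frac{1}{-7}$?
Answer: $- \frac{3257}{7} \approx -465.29$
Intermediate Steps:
$M = - \frac{1}{7} \approx -0.14286$
$Y{\left(a,T \right)} = a - 2 T$ ($Y{\left(a,T \right)} = \left(a + \left(T - 3 T\right)\right) 1 = \left(a - 2 T\right) 1 = a - 2 T$)
$I = - \frac{3250}{7}$ ($I = 13 \left(-36 - - \frac{2}{7}\right) = 13 \left(-36 + \frac{2}{7}\right) = 13 \left(- \frac{250}{7}\right) = - \frac{3250}{7} \approx -464.29$)
$I + N{\left(58 \right)} = - \frac{3250}{7} - 1 = - \frac{3257}{7}$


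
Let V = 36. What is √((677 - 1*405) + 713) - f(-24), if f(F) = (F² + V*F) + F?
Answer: 312 + √985 ≈ 343.38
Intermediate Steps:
f(F) = F² + 37*F (f(F) = (F² + 36*F) + F = F² + 37*F)
√((677 - 1*405) + 713) - f(-24) = √((677 - 1*405) + 713) - (-24)*(37 - 24) = √((677 - 405) + 713) - (-24)*13 = √(272 + 713) - 1*(-312) = √985 + 312 = 312 + √985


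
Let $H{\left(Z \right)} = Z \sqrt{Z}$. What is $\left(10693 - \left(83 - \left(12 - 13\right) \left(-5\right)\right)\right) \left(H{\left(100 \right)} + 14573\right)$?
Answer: $165307395$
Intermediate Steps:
$H{\left(Z \right)} = Z^{\frac{3}{2}}$
$\left(10693 - \left(83 - \left(12 - 13\right) \left(-5\right)\right)\right) \left(H{\left(100 \right)} + 14573\right) = \left(10693 - \left(83 - \left(12 - 13\right) \left(-5\right)\right)\right) \left(100^{\frac{3}{2}} + 14573\right) = \left(10693 - 78\right) \left(1000 + 14573\right) = \left(10693 + \left(5 - 83\right)\right) 15573 = \left(10693 - 78\right) 15573 = 10615 \cdot 15573 = 165307395$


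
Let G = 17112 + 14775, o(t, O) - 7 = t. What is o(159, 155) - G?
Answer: -31721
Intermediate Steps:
o(t, O) = 7 + t
G = 31887
o(159, 155) - G = (7 + 159) - 1*31887 = 166 - 31887 = -31721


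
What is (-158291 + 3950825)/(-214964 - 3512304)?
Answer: -1896267/1863634 ≈ -1.0175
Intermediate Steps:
(-158291 + 3950825)/(-214964 - 3512304) = 3792534/(-3727268) = 3792534*(-1/3727268) = -1896267/1863634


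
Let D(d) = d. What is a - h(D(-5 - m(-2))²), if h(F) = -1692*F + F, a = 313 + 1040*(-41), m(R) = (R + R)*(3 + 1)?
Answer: 162284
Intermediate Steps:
m(R) = 8*R (m(R) = (2*R)*4 = 8*R)
a = -42327 (a = 313 - 42640 = -42327)
h(F) = -1691*F
a - h(D(-5 - m(-2))²) = -42327 - (-1691)*(-5 - 8*(-2))² = -42327 - (-1691)*(-5 - 1*(-16))² = -42327 - (-1691)*(-5 + 16)² = -42327 - (-1691)*11² = -42327 - (-1691)*121 = -42327 - 1*(-204611) = -42327 + 204611 = 162284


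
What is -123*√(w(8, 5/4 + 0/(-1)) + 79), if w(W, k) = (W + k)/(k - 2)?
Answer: -410*√6 ≈ -1004.3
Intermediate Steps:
w(W, k) = (W + k)/(-2 + k)
-123*√(w(8, 5/4 + 0/(-1)) + 79) = -123*√((8 + (5/4 + 0/(-1)))/(-2 + (5/4 + 0/(-1))) + 79) = -123*√((8 + (5*(¼) + 0*(-1)))/(-2 + (5*(¼) + 0*(-1))) + 79) = -123*√((8 + (5/4 + 0))/(-2 + (5/4 + 0)) + 79) = -123*√((8 + 5/4)/(-2 + 5/4) + 79) = -123*√((37/4)/(-¾) + 79) = -123*√(-4/3*37/4 + 79) = -123*√(-37/3 + 79) = -410*√6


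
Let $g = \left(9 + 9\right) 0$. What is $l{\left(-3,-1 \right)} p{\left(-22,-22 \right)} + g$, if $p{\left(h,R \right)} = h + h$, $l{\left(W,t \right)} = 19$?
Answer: $-836$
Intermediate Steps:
$p{\left(h,R \right)} = 2 h$
$g = 0$ ($g = 18 \cdot 0 = 0$)
$l{\left(-3,-1 \right)} p{\left(-22,-22 \right)} + g = 19 \cdot 2 \left(-22\right) + 0 = 19 \left(-44\right) + 0 = -836 + 0 = -836$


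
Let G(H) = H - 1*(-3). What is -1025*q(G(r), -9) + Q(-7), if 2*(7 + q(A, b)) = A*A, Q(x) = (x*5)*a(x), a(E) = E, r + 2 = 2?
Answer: 5615/2 ≈ 2807.5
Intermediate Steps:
r = 0 (r = -2 + 2 = 0)
G(H) = 3 + H (G(H) = H + 3 = 3 + H)
Q(x) = 5*x² (Q(x) = (x*5)*x = (5*x)*x = 5*x²)
q(A, b) = -7 + A²/2 (q(A, b) = -7 + (A*A)/2 = -7 + A²/2)
-1025*q(G(r), -9) + Q(-7) = -1025*(-7 + (3 + 0)²/2) + 5*(-7)² = -1025*(-7 + (½)*3²) + 5*49 = -1025*(-7 + (½)*9) + 245 = -1025*(-7 + 9/2) + 245 = -1025*(-5/2) + 245 = 5125/2 + 245 = 5615/2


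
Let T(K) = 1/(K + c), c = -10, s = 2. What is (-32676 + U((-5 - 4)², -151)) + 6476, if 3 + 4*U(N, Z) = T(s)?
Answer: -838425/32 ≈ -26201.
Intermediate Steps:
T(K) = 1/(-10 + K) (T(K) = 1/(K - 10) = 1/(-10 + K))
U(N, Z) = -25/32 (U(N, Z) = -¾ + 1/(4*(-10 + 2)) = -¾ + (¼)/(-8) = -¾ + (¼)*(-⅛) = -¾ - 1/32 = -25/32)
(-32676 + U((-5 - 4)², -151)) + 6476 = (-32676 - 25/32) + 6476 = -1045657/32 + 6476 = -838425/32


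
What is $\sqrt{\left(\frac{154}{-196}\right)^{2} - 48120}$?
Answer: $\frac{i \sqrt{9431399}}{14} \approx 219.36 i$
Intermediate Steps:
$\sqrt{\left(\frac{154}{-196}\right)^{2} - 48120} = \sqrt{\left(154 \left(- \frac{1}{196}\right)\right)^{2} - 48120} = \sqrt{\left(- \frac{11}{14}\right)^{2} - 48120} = \sqrt{\frac{121}{196} - 48120} = \sqrt{- \frac{9431399}{196}} = \frac{i \sqrt{9431399}}{14}$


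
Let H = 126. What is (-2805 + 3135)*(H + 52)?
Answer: 58740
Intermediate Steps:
(-2805 + 3135)*(H + 52) = (-2805 + 3135)*(126 + 52) = 330*178 = 58740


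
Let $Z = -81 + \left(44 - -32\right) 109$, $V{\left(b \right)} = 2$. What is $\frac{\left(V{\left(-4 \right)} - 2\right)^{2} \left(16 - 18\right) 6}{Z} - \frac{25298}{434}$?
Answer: $- \frac{1807}{31} \approx -58.29$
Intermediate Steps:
$Z = 8203$ ($Z = -81 + \left(44 + 32\right) 109 = -81 + 76 \cdot 109 = -81 + 8284 = 8203$)
$\frac{\left(V{\left(-4 \right)} - 2\right)^{2} \left(16 - 18\right) 6}{Z} - \frac{25298}{434} = \frac{\left(2 - 2\right)^{2} \left(16 - 18\right) 6}{8203} - \frac{25298}{434} = 0^{2} \left(-2\right) 6 \cdot \frac{1}{8203} - \frac{1807}{31} = 0 \left(-2\right) 6 \cdot \frac{1}{8203} - \frac{1807}{31} = 0 \cdot 6 \cdot \frac{1}{8203} - \frac{1807}{31} = 0 \cdot \frac{1}{8203} - \frac{1807}{31} = 0 - \frac{1807}{31} = - \frac{1807}{31}$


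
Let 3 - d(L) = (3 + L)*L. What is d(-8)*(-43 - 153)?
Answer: 7252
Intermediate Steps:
d(L) = 3 - L*(3 + L) (d(L) = 3 - (3 + L)*L = 3 - L*(3 + L))
d(-8)*(-43 - 153) = (3 - 1*(-8)² - 3*(-8))*(-43 - 153) = (3 - 1*64 + 24)*(-196) = (3 - 64 + 24)*(-196) = -37*(-196) = 7252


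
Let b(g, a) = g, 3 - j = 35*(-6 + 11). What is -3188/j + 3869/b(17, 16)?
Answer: 179916/731 ≈ 246.12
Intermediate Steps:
j = -172 (j = 3 - 35*(-6 + 11) = 3 - 35*5 = 3 - 1*175 = 3 - 175 = -172)
-3188/j + 3869/b(17, 16) = -3188/(-172) + 3869/17 = -3188*(-1/172) + 3869*(1/17) = 797/43 + 3869/17 = 179916/731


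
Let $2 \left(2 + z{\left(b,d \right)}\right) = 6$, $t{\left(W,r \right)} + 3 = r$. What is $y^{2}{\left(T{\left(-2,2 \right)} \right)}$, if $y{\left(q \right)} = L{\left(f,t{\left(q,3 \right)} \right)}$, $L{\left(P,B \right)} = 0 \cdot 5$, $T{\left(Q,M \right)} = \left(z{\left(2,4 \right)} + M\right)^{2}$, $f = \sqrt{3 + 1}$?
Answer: $0$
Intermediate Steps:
$t{\left(W,r \right)} = -3 + r$
$z{\left(b,d \right)} = 1$ ($z{\left(b,d \right)} = -2 + \frac{1}{2} \cdot 6 = -2 + 3 = 1$)
$f = 2$ ($f = \sqrt{4} = 2$)
$T{\left(Q,M \right)} = \left(1 + M\right)^{2}$
$L{\left(P,B \right)} = 0$
$y{\left(q \right)} = 0$
$y^{2}{\left(T{\left(-2,2 \right)} \right)} = 0^{2} = 0$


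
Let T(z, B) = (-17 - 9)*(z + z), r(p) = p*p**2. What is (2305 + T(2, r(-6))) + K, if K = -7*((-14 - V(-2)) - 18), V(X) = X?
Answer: 2411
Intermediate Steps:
r(p) = p**3
T(z, B) = -52*z
K = 210 (K = -7*((-14 - 1*(-2)) - 18) = -7*((-14 + 2) - 18) = -7*(-12 - 18) = -7*(-30) = 210)
(2305 + T(2, r(-6))) + K = (2305 - 52*2) + 210 = (2305 - 104) + 210 = 2201 + 210 = 2411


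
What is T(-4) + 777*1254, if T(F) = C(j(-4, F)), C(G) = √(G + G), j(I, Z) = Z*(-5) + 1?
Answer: 974358 + √42 ≈ 9.7436e+5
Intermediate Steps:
j(I, Z) = 1 - 5*Z (j(I, Z) = -5*Z + 1 = 1 - 5*Z)
C(G) = √2*√G (C(G) = √(2*G) = √2*√G)
T(F) = √2*√(1 - 5*F)
T(-4) + 777*1254 = √(2 - 10*(-4)) + 777*1254 = √(2 + 40) + 974358 = √42 + 974358 = 974358 + √42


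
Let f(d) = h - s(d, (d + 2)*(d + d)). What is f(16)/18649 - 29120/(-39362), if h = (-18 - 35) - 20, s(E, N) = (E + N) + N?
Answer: 14535607/21590057 ≈ 0.67325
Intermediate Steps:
s(E, N) = E + 2*N
h = -73 (h = -53 - 20 = -73)
f(d) = -73 - d - 4*d*(2 + d) (f(d) = -73 - (d + 2*((d + 2)*(d + d))) = -73 - (d + 2*((2 + d)*(2*d))) = -73 - (d + 2*(2*d*(2 + d))) = -73 - (d + 4*d*(2 + d)) = -73 + (-d - 4*d*(2 + d)) = -73 - d - 4*d*(2 + d))
f(16)/18649 - 29120/(-39362) = (-73 - 1*16 - 4*16*(2 + 16))/18649 - 29120/(-39362) = (-73 - 16 - 4*16*18)*(1/18649) - 29120*(-1/39362) = (-73 - 16 - 1152)*(1/18649) + 14560/19681 = -1241*1/18649 + 14560/19681 = -73/1097 + 14560/19681 = 14535607/21590057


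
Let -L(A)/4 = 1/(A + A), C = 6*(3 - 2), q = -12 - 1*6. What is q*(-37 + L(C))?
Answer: 672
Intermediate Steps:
q = -18 (q = -12 - 6 = -18)
C = 6 (C = 6*1 = 6)
L(A) = -2/A (L(A) = -4/(A + A) = -4*1/(2*A) = -2/A)
q*(-37 + L(C)) = -18*(-37 - 2/6) = -18*(-37 - 2*⅙) = -18*(-37 - ⅓) = -18*(-112/3) = 672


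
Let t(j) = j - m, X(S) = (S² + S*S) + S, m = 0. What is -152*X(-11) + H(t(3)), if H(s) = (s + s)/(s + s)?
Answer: -35111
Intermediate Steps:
X(S) = S + 2*S² (X(S) = (S² + S²) + S = 2*S² + S = S + 2*S²)
t(j) = j (t(j) = j - 1*0 = j + 0 = j)
H(s) = 1 (H(s) = (2*s)/((2*s)) = (2*s)*(1/(2*s)) = 1)
-152*X(-11) + H(t(3)) = -(-1672)*(1 + 2*(-11)) + 1 = -(-1672)*(1 - 22) + 1 = -(-1672)*(-21) + 1 = -152*231 + 1 = -35112 + 1 = -35111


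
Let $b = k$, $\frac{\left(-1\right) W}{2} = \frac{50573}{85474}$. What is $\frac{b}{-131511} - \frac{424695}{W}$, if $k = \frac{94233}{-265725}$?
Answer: $\frac{211424066611281465878}{589103981500725} \approx 3.5889 \cdot 10^{5}$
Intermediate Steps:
$k = - \frac{31411}{88575}$ ($k = 94233 \left(- \frac{1}{265725}\right) = - \frac{31411}{88575} \approx -0.35463$)
$W = - \frac{50573}{42737}$ ($W = - 2 \cdot \frac{50573}{85474} = - 2 \cdot 50573 \cdot \frac{1}{85474} = \left(-2\right) \frac{50573}{85474} = - \frac{50573}{42737} \approx -1.1834$)
$b = - \frac{31411}{88575} \approx -0.35463$
$\frac{b}{-131511} - \frac{424695}{W} = - \frac{31411}{88575 \left(-131511\right)} - \frac{424695}{- \frac{50573}{42737}} = \left(- \frac{31411}{88575}\right) \left(- \frac{1}{131511}\right) - - \frac{18150190215}{50573} = \frac{31411}{11648586825} + \frac{18150190215}{50573} = \frac{211424066611281465878}{589103981500725}$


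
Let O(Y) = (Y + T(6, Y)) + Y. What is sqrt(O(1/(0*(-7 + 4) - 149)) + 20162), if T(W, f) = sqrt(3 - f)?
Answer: 2*sqrt(111904066 + 298*sqrt(1043))/149 ≈ 142.00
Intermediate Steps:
O(Y) = sqrt(3 - Y) + 2*Y (O(Y) = (Y + sqrt(3 - Y)) + Y = sqrt(3 - Y) + 2*Y)
sqrt(O(1/(0*(-7 + 4) - 149)) + 20162) = sqrt((sqrt(3 - 1/(0*(-7 + 4) - 149)) + 2/(0*(-7 + 4) - 149)) + 20162) = sqrt((sqrt(3 - 1/(0*(-3) - 149)) + 2/(0*(-3) - 149)) + 20162) = sqrt((sqrt(3 - 1/(0 - 149)) + 2/(0 - 149)) + 20162) = sqrt((sqrt(3 - 1/(-149)) + 2/(-149)) + 20162) = sqrt((sqrt(3 - 1*(-1/149)) + 2*(-1/149)) + 20162) = sqrt((sqrt(3 + 1/149) - 2/149) + 20162) = sqrt((sqrt(448/149) - 2/149) + 20162) = sqrt((8*sqrt(1043)/149 - 2/149) + 20162) = sqrt((-2/149 + 8*sqrt(1043)/149) + 20162) = sqrt(3004136/149 + 8*sqrt(1043)/149)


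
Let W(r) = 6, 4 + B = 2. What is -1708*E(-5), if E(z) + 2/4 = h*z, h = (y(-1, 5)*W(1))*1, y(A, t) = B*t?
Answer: -511546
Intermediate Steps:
B = -2 (B = -4 + 2 = -2)
y(A, t) = -2*t
h = -60 (h = (-2*5*6)*1 = -10*6*1 = -60*1 = -60)
E(z) = -½ - 60*z
-1708*E(-5) = -1708*(-½ - 60*(-5)) = -1708*(-½ + 300) = -1708*599/2 = -511546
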